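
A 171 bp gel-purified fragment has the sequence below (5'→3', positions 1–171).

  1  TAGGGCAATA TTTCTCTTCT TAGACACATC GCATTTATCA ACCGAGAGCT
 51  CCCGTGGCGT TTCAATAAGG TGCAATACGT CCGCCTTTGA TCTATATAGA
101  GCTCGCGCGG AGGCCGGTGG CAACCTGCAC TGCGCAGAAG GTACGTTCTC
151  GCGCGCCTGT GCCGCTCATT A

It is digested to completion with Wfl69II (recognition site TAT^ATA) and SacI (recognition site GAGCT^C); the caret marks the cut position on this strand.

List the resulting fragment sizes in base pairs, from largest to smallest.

68, 50, 45, 8 bp

The Wfl69II site (TATATA) starts at position 93.
Wfl69II cuts after base 3 of each site, so after position 95.
SacI sites (GAGCTC) start at positions 46, 99.
SacI cuts after base 5 of each site (before the last base), so after positions 50, 103.
Combined cut positions: 50, 95, 103.
Linear molecule, 3 cuts → 4 fragments:
  1–50 → 50 bp
  51–95 → 45 bp
  96–103 → 8 bp
  104–171 → 68 bp
Sorted largest to smallest: 68, 50, 45, 8 bp.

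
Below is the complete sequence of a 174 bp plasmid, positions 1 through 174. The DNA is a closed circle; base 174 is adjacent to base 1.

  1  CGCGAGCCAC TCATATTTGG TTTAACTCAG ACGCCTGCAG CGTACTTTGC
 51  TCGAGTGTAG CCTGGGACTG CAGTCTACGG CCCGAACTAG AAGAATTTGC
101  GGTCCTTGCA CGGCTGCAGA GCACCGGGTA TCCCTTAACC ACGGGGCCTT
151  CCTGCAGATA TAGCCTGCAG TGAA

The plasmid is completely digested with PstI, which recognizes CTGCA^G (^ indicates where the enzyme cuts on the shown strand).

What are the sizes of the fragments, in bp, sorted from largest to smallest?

PstI sites (CTGCAG) start at positions 35, 68, 114, 152, 165.
PstI cuts after base 5 of each site (before the last base), so after positions 39, 72, 118, 156, 169.
Circular molecule, 5 cuts → 5 fragments:
  40–72 → 33 bp
  73–118 → 46 bp
  119–156 → 38 bp
  157–169 → 13 bp
  170–174 then 1–39 → 5 + 39 = 44 bp
Sorted largest to smallest: 46, 44, 38, 33, 13 bp.

46, 44, 38, 33, 13 bp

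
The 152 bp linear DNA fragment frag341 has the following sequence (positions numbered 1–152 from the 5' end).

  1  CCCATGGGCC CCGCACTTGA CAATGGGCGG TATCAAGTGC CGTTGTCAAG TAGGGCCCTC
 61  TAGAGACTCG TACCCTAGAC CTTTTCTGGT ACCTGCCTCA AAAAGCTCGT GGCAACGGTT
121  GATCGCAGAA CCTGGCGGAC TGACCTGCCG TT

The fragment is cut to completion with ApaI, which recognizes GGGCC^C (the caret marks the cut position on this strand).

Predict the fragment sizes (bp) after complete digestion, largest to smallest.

95, 47, 10 bp

ApaI sites (GGGCCC) start at positions 6, 53.
ApaI cuts after base 5 of each site (before the last base), so after positions 10, 57.
Linear molecule, 2 cuts → 3 fragments:
  1–10 → 10 bp
  11–57 → 47 bp
  58–152 → 95 bp
Sorted largest to smallest: 95, 47, 10 bp.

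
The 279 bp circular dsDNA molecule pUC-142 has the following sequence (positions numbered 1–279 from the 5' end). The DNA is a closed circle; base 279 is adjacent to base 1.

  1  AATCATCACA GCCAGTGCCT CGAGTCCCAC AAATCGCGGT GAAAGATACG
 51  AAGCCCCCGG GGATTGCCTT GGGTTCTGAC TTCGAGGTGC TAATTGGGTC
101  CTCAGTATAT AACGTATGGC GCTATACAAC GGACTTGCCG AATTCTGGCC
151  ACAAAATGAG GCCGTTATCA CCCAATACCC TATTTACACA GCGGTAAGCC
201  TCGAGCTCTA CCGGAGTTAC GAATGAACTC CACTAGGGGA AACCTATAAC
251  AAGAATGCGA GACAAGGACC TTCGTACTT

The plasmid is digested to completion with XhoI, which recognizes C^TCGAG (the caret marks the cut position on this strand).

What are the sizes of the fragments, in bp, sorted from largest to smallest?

181, 98 bp

XhoI sites (CTCGAG) start at positions 19, 200.
XhoI cuts after the first base of each site, so after positions 19, 200.
Circular molecule, 2 cuts → 2 fragments:
  20–200 → 181 bp
  201–279 then 1–19 → 79 + 19 = 98 bp
Sorted largest to smallest: 181, 98 bp.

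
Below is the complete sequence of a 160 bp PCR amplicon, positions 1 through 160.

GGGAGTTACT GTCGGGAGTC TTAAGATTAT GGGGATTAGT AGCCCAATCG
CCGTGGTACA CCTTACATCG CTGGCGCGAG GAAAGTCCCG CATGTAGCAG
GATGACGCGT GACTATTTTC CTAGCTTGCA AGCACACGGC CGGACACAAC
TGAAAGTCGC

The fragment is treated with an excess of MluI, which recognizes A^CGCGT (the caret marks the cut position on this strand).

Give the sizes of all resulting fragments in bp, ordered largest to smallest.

105, 55 bp

The MluI site (ACGCGT) starts at position 105.
MluI cuts after the first base of each site, so after position 105.
Linear molecule, 1 cut → 2 fragments:
  1–105 → 105 bp
  106–160 → 55 bp
Sorted largest to smallest: 105, 55 bp.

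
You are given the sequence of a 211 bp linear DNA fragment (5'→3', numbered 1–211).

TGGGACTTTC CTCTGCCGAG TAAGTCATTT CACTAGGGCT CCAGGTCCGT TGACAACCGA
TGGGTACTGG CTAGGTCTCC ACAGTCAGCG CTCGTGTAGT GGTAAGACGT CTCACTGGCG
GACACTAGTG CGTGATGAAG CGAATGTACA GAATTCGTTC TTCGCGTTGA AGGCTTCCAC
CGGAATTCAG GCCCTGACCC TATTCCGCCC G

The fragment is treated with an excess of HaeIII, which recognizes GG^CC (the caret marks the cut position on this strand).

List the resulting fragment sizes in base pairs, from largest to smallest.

191, 20 bp

The HaeIII site (GGCC) starts at position 190.
HaeIII cuts after base 2 of each site, so after position 191.
Linear molecule, 1 cut → 2 fragments:
  1–191 → 191 bp
  192–211 → 20 bp
Sorted largest to smallest: 191, 20 bp.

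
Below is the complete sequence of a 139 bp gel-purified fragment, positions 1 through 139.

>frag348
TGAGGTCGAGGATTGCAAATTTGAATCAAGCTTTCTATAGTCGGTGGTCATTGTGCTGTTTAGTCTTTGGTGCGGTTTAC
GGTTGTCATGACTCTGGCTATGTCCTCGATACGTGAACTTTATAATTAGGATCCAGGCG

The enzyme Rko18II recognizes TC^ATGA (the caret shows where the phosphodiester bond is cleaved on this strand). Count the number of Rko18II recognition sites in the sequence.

TCATGA occurs starting at position 86.
Rko18II cuts at 1 site.

1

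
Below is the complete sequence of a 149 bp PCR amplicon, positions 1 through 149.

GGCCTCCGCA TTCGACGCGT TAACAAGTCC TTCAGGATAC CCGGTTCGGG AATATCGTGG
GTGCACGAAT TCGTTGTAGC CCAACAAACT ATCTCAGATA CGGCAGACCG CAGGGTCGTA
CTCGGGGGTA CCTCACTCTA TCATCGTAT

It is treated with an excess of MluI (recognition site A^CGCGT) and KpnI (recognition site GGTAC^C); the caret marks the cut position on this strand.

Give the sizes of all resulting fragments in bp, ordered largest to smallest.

The MluI site (ACGCGT) starts at position 15.
MluI cuts after the first base of each site, so after position 15.
The KpnI site (GGTACC) starts at position 127.
KpnI cuts after base 5 of each site (before the last base), so after position 131.
Combined cut positions: 15, 131.
Linear molecule, 2 cuts → 3 fragments:
  1–15 → 15 bp
  16–131 → 116 bp
  132–149 → 18 bp
Sorted largest to smallest: 116, 18, 15 bp.

116, 18, 15 bp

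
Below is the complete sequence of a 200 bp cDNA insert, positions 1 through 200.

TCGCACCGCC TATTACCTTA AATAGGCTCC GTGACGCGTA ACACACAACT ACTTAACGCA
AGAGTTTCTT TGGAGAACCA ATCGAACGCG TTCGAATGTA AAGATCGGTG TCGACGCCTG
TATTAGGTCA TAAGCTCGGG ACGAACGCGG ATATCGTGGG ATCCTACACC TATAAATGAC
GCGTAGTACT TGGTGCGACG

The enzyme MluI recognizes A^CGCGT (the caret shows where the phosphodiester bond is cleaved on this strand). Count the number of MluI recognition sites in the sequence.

3

ACGCGT occurs starting at positions 34, 86, 179.
MluI cuts at 3 sites.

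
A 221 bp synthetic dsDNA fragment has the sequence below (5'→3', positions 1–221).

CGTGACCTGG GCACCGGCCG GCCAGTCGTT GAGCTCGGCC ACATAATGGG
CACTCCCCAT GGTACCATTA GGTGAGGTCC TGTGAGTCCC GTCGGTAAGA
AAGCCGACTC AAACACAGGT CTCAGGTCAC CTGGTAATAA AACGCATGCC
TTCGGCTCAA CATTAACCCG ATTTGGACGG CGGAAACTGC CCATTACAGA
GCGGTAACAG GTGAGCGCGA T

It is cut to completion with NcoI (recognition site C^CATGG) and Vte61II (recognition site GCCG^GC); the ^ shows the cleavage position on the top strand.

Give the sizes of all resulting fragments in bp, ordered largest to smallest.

The NcoI site (CCATGG) starts at position 57.
NcoI cuts after the first base of each site, so after position 57.
The Vte61II site (GCCGGC) starts at position 17.
Vte61II cuts after base 4 of each site, so after position 20.
Combined cut positions: 20, 57.
Linear molecule, 2 cuts → 3 fragments:
  1–20 → 20 bp
  21–57 → 37 bp
  58–221 → 164 bp
Sorted largest to smallest: 164, 37, 20 bp.

164, 37, 20 bp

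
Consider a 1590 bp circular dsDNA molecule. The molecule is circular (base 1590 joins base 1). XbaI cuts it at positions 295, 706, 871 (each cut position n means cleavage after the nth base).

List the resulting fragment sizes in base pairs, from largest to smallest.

1014, 411, 165 bp

Circular molecule, 3 cuts → 3 fragments:
  706 − 295 = 411 bp
  871 − 706 = 165 bp
  wrap: 1590 − 871 + 295 = 1014 bp
Sorted largest to smallest: 1014, 411, 165 bp.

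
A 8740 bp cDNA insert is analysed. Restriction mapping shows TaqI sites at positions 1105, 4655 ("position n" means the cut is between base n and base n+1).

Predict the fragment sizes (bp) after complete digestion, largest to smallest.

Linear molecule, 2 cuts → 3 fragments:
  1105 − 0 = 1105 bp
  4655 − 1105 = 3550 bp
  8740 − 4655 = 4085 bp
Sorted largest to smallest: 4085, 3550, 1105 bp.

4085, 3550, 1105 bp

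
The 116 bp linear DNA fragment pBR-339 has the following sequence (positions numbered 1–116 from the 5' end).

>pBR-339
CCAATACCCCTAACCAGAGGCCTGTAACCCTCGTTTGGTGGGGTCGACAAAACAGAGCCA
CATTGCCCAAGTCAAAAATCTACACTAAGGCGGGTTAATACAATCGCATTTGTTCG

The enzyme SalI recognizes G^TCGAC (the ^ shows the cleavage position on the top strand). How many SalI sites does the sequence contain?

1

GTCGAC occurs starting at position 43.
SalI cuts at 1 site.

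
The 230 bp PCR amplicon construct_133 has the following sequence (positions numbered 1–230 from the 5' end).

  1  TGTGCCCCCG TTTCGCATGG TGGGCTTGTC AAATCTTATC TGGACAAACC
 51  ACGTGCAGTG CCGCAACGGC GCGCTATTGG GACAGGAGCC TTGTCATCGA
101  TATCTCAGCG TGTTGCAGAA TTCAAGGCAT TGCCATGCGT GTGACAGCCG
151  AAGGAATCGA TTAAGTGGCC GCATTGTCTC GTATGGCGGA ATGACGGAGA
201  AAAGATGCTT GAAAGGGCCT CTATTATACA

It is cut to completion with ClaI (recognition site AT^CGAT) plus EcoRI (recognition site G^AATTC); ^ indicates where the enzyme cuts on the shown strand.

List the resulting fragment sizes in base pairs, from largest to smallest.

ClaI sites (ATCGAT) start at positions 96, 156.
ClaI cuts after base 2 of each site, so after positions 97, 157.
The EcoRI site (GAATTC) starts at position 118.
EcoRI cuts after the first base of each site, so after position 118.
Combined cut positions: 97, 118, 157.
Linear molecule, 3 cuts → 4 fragments:
  1–97 → 97 bp
  98–118 → 21 bp
  119–157 → 39 bp
  158–230 → 73 bp
Sorted largest to smallest: 97, 73, 39, 21 bp.

97, 73, 39, 21 bp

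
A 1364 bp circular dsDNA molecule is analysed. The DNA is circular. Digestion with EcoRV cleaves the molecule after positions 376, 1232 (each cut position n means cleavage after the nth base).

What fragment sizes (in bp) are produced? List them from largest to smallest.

Circular molecule, 2 cuts → 2 fragments:
  1232 − 376 = 856 bp
  wrap: 1364 − 1232 + 376 = 508 bp
Sorted largest to smallest: 856, 508 bp.

856, 508 bp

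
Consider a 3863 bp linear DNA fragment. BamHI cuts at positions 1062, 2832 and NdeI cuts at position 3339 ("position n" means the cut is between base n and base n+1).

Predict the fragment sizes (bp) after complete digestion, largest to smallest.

1770, 1062, 524, 507 bp

Combined cut positions (sorted): 1062, 2832, 3339.
Linear molecule, 3 cuts → 4 fragments:
  1062 − 0 = 1062 bp
  2832 − 1062 = 1770 bp
  3339 − 2832 = 507 bp
  3863 − 3339 = 524 bp
Sorted largest to smallest: 1770, 1062, 524, 507 bp.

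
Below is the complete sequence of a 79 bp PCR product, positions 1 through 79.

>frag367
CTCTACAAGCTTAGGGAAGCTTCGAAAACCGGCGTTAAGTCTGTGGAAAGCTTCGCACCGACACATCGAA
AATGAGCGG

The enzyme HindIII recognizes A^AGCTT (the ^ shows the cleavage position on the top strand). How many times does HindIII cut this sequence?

AAGCTT occurs starting at positions 7, 17, 48.
HindIII cuts at 3 sites.

3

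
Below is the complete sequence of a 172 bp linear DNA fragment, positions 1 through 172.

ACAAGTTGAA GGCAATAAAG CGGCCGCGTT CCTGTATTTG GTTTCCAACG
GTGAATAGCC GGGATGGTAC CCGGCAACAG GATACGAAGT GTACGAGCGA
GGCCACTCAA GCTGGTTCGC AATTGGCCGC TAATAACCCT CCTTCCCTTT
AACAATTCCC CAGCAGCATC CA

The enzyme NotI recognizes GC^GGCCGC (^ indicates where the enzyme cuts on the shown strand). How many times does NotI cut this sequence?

1

GCGGCCGC occurs starting at position 20.
NotI cuts at 1 site.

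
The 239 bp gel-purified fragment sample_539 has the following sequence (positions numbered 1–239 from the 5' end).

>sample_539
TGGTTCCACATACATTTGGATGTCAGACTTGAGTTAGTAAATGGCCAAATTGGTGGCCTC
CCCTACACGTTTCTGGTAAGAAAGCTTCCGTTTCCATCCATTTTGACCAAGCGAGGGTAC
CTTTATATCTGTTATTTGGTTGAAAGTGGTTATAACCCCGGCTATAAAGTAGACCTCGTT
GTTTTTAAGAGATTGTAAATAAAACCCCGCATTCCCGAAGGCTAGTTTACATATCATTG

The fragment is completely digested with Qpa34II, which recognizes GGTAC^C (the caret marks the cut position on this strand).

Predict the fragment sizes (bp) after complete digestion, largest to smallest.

120, 119 bp

The Qpa34II site (GGTACC) starts at position 116.
Qpa34II cuts after base 5 of each site (before the last base), so after position 120.
Linear molecule, 1 cut → 2 fragments:
  1–120 → 120 bp
  121–239 → 119 bp
Sorted largest to smallest: 120, 119 bp.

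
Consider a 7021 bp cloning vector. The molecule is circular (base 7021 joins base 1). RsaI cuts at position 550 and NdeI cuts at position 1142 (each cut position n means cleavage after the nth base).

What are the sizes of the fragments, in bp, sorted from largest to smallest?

Combined cut positions (sorted): 550, 1142.
Circular molecule, 2 cuts → 2 fragments:
  1142 − 550 = 592 bp
  wrap: 7021 − 1142 + 550 = 6429 bp
Sorted largest to smallest: 6429, 592 bp.

6429, 592 bp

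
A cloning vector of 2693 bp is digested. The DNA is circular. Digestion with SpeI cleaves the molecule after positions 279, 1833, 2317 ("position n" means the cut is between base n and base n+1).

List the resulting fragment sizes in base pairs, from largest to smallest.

1554, 655, 484 bp

Circular molecule, 3 cuts → 3 fragments:
  1833 − 279 = 1554 bp
  2317 − 1833 = 484 bp
  wrap: 2693 − 2317 + 279 = 655 bp
Sorted largest to smallest: 1554, 655, 484 bp.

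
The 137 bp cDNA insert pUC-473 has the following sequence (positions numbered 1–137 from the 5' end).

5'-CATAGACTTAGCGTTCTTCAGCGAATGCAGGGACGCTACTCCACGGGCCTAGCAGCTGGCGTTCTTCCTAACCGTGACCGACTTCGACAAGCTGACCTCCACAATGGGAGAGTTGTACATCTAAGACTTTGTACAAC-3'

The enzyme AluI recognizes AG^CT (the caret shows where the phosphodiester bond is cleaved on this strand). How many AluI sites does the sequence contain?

2

AGCT occurs starting at positions 54, 90.
AluI cuts at 2 sites.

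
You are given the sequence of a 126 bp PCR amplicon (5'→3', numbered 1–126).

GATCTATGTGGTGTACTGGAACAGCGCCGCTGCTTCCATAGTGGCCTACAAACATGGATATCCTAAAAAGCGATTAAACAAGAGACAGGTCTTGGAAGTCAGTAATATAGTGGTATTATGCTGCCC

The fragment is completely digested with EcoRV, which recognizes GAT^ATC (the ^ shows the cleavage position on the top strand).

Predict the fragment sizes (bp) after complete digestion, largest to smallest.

67, 59 bp

The EcoRV site (GATATC) starts at position 57.
EcoRV cuts after base 3 of each site, so after position 59.
Linear molecule, 1 cut → 2 fragments:
  1–59 → 59 bp
  60–126 → 67 bp
Sorted largest to smallest: 67, 59 bp.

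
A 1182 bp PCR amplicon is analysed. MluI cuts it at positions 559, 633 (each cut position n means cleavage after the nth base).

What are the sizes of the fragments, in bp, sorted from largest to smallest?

Linear molecule, 2 cuts → 3 fragments:
  559 − 0 = 559 bp
  633 − 559 = 74 bp
  1182 − 633 = 549 bp
Sorted largest to smallest: 559, 549, 74 bp.

559, 549, 74 bp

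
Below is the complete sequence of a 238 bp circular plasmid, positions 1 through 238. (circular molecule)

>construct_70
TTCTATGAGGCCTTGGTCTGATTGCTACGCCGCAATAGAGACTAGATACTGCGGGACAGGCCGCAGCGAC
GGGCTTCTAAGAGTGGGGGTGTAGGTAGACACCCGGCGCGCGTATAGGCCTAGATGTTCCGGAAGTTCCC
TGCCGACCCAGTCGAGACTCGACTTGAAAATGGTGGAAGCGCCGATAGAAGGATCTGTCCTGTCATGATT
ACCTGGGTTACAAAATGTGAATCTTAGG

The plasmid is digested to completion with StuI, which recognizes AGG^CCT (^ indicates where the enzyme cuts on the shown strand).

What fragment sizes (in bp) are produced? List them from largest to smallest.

StuI sites (AGGCCT) start at positions 8, 116.
StuI cuts after base 3 of each site, so after positions 10, 118.
Circular molecule, 2 cuts → 2 fragments:
  11–118 → 108 bp
  119–238 then 1–10 → 120 + 10 = 130 bp
Sorted largest to smallest: 130, 108 bp.

130, 108 bp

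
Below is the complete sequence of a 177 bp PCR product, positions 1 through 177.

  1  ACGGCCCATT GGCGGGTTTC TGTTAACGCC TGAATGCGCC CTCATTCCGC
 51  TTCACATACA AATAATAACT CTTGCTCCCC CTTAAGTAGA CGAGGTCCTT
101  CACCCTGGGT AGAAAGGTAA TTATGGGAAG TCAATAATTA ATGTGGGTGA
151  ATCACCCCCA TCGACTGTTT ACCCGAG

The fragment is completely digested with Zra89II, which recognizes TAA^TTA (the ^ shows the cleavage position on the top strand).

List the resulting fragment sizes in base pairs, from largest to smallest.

Zra89II sites (TAATTA) start at positions 118, 135.
Zra89II cuts after base 3 of each site, so after positions 120, 137.
Linear molecule, 2 cuts → 3 fragments:
  1–120 → 120 bp
  121–137 → 17 bp
  138–177 → 40 bp
Sorted largest to smallest: 120, 40, 17 bp.

120, 40, 17 bp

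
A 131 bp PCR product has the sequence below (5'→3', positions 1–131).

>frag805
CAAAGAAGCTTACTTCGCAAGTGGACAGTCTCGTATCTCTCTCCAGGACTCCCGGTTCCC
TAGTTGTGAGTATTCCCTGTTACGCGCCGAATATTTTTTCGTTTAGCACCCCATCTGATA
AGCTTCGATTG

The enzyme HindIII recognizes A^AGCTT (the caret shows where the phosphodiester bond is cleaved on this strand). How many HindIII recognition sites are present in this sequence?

2

AAGCTT occurs starting at positions 6, 120.
HindIII cuts at 2 sites.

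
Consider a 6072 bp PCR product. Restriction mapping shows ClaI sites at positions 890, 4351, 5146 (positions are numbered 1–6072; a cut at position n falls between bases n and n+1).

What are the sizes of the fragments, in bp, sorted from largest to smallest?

Linear molecule, 3 cuts → 4 fragments:
  890 − 0 = 890 bp
  4351 − 890 = 3461 bp
  5146 − 4351 = 795 bp
  6072 − 5146 = 926 bp
Sorted largest to smallest: 3461, 926, 890, 795 bp.

3461, 926, 890, 795 bp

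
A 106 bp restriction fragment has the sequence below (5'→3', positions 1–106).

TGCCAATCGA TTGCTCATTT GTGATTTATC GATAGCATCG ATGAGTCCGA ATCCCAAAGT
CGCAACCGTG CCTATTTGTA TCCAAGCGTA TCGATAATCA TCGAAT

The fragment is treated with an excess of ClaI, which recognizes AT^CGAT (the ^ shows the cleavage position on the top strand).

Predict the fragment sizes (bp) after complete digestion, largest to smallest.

53, 22, 15, 9, 7 bp

ClaI sites (ATCGAT) start at positions 6, 28, 37, 90.
ClaI cuts after base 2 of each site, so after positions 7, 29, 38, 91.
Linear molecule, 4 cuts → 5 fragments:
  1–7 → 7 bp
  8–29 → 22 bp
  30–38 → 9 bp
  39–91 → 53 bp
  92–106 → 15 bp
Sorted largest to smallest: 53, 22, 15, 9, 7 bp.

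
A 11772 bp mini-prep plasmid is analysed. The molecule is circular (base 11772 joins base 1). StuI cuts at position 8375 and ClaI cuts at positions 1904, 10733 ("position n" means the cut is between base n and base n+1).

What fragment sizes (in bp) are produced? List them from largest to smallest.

6471, 2943, 2358 bp

Combined cut positions (sorted): 1904, 8375, 10733.
Circular molecule, 3 cuts → 3 fragments:
  8375 − 1904 = 6471 bp
  10733 − 8375 = 2358 bp
  wrap: 11772 − 10733 + 1904 = 2943 bp
Sorted largest to smallest: 6471, 2943, 2358 bp.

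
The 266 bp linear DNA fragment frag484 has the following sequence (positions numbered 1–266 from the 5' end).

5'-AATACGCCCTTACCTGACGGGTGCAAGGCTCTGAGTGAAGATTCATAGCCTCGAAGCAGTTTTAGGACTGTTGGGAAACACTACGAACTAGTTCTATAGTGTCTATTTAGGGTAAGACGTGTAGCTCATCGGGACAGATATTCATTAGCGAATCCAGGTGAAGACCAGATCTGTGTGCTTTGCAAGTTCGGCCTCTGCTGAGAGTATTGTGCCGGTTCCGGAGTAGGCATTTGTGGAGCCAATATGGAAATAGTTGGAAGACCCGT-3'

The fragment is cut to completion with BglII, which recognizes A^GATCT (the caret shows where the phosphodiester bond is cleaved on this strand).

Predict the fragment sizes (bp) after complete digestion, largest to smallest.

167, 99 bp

The BglII site (AGATCT) starts at position 167.
BglII cuts after the first base of each site, so after position 167.
Linear molecule, 1 cut → 2 fragments:
  1–167 → 167 bp
  168–266 → 99 bp
Sorted largest to smallest: 167, 99 bp.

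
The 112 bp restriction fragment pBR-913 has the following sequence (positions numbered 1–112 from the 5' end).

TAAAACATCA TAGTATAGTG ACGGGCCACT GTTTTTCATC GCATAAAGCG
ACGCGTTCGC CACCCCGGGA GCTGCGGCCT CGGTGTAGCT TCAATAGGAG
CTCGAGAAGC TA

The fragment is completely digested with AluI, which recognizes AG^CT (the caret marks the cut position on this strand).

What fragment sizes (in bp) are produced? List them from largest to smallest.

AluI sites (AGCT) start at positions 70, 87, 99, 108.
AluI cuts after base 2 of each site, so after positions 71, 88, 100, 109.
Linear molecule, 4 cuts → 5 fragments:
  1–71 → 71 bp
  72–88 → 17 bp
  89–100 → 12 bp
  101–109 → 9 bp
  110–112 → 3 bp
Sorted largest to smallest: 71, 17, 12, 9, 3 bp.

71, 17, 12, 9, 3 bp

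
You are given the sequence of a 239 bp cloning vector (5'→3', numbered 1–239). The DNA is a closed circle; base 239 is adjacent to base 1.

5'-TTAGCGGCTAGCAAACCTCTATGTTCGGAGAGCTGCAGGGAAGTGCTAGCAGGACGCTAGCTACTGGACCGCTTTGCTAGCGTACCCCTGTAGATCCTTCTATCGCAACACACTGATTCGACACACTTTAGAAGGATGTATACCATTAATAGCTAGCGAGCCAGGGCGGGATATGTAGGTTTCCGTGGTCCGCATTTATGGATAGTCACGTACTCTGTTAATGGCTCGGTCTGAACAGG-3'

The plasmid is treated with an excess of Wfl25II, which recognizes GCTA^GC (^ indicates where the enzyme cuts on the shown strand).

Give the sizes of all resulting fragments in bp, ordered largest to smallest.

Wfl25II sites (GCTAGC) start at positions 7, 45, 56, 76, 152.
Wfl25II cuts after base 4 of each site, so after positions 10, 48, 59, 79, 155.
Circular molecule, 5 cuts → 5 fragments:
  11–48 → 38 bp
  49–59 → 11 bp
  60–79 → 20 bp
  80–155 → 76 bp
  156–239 then 1–10 → 84 + 10 = 94 bp
Sorted largest to smallest: 94, 76, 38, 20, 11 bp.

94, 76, 38, 20, 11 bp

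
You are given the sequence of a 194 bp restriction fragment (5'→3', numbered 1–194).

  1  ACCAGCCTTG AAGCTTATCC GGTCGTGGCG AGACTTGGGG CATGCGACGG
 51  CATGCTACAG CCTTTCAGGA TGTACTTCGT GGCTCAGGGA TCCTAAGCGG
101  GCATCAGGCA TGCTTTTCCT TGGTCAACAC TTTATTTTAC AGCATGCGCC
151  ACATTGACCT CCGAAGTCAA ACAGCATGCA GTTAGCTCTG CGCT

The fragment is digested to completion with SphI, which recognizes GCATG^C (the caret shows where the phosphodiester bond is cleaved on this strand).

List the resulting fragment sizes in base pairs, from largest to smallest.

SphI sites (GCATGC) start at positions 40, 50, 108, 142, 174.
SphI cuts after base 5 of each site (before the last base), so after positions 44, 54, 112, 146, 178.
Linear molecule, 5 cuts → 6 fragments:
  1–44 → 44 bp
  45–54 → 10 bp
  55–112 → 58 bp
  113–146 → 34 bp
  147–178 → 32 bp
  179–194 → 16 bp
Sorted largest to smallest: 58, 44, 34, 32, 16, 10 bp.

58, 44, 34, 32, 16, 10 bp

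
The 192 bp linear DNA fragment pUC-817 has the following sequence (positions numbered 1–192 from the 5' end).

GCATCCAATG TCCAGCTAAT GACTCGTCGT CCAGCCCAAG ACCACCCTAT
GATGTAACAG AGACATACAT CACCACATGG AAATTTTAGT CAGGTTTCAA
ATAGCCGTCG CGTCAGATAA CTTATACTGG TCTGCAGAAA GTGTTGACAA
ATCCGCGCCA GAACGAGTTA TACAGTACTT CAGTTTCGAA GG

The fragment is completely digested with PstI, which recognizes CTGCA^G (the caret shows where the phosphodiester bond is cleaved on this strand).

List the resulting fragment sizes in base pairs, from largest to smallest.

136, 56 bp

The PstI site (CTGCAG) starts at position 132.
PstI cuts after base 5 of each site (before the last base), so after position 136.
Linear molecule, 1 cut → 2 fragments:
  1–136 → 136 bp
  137–192 → 56 bp
Sorted largest to smallest: 136, 56 bp.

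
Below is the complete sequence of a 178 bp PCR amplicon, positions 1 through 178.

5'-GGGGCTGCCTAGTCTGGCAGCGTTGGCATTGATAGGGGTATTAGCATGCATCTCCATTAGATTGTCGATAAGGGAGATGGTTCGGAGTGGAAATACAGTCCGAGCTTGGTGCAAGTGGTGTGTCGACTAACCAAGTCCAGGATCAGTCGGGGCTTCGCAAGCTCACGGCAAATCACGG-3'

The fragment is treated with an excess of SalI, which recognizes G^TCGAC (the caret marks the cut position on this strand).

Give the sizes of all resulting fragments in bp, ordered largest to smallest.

122, 56 bp

The SalI site (GTCGAC) starts at position 122.
SalI cuts after the first base of each site, so after position 122.
Linear molecule, 1 cut → 2 fragments:
  1–122 → 122 bp
  123–178 → 56 bp
Sorted largest to smallest: 122, 56 bp.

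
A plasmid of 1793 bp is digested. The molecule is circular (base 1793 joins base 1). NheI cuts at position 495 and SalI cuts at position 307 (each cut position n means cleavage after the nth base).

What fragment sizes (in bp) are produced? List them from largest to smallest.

Combined cut positions (sorted): 307, 495.
Circular molecule, 2 cuts → 2 fragments:
  495 − 307 = 188 bp
  wrap: 1793 − 495 + 307 = 1605 bp
Sorted largest to smallest: 1605, 188 bp.

1605, 188 bp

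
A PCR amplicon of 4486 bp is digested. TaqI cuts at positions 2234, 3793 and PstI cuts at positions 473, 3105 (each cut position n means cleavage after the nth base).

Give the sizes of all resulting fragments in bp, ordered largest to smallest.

1761, 871, 693, 688, 473 bp

Combined cut positions (sorted): 473, 2234, 3105, 3793.
Linear molecule, 4 cuts → 5 fragments:
  473 − 0 = 473 bp
  2234 − 473 = 1761 bp
  3105 − 2234 = 871 bp
  3793 − 3105 = 688 bp
  4486 − 3793 = 693 bp
Sorted largest to smallest: 1761, 871, 693, 688, 473 bp.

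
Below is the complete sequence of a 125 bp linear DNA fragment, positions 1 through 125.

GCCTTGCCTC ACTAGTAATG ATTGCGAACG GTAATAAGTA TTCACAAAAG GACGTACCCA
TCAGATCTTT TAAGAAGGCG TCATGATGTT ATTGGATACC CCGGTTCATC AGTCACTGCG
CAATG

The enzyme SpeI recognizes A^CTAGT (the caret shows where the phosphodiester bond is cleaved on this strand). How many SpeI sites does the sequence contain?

1

ACTAGT occurs starting at position 11.
SpeI cuts at 1 site.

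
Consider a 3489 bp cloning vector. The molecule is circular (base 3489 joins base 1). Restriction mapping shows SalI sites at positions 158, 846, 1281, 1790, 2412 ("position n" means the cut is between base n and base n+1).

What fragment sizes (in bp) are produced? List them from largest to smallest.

1235, 688, 622, 509, 435 bp

Circular molecule, 5 cuts → 5 fragments:
  846 − 158 = 688 bp
  1281 − 846 = 435 bp
  1790 − 1281 = 509 bp
  2412 − 1790 = 622 bp
  wrap: 3489 − 2412 + 158 = 1235 bp
Sorted largest to smallest: 1235, 688, 622, 509, 435 bp.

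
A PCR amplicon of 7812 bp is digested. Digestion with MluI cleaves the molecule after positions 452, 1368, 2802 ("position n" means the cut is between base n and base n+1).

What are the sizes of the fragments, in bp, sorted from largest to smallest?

Linear molecule, 3 cuts → 4 fragments:
  452 − 0 = 452 bp
  1368 − 452 = 916 bp
  2802 − 1368 = 1434 bp
  7812 − 2802 = 5010 bp
Sorted largest to smallest: 5010, 1434, 916, 452 bp.

5010, 1434, 916, 452 bp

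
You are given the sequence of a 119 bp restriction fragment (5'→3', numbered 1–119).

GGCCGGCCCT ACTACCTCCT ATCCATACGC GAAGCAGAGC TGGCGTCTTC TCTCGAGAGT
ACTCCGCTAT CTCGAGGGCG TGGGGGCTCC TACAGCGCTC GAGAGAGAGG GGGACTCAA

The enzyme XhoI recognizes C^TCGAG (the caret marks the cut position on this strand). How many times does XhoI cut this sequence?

CTCGAG occurs starting at positions 52, 71, 98.
XhoI cuts at 3 sites.

3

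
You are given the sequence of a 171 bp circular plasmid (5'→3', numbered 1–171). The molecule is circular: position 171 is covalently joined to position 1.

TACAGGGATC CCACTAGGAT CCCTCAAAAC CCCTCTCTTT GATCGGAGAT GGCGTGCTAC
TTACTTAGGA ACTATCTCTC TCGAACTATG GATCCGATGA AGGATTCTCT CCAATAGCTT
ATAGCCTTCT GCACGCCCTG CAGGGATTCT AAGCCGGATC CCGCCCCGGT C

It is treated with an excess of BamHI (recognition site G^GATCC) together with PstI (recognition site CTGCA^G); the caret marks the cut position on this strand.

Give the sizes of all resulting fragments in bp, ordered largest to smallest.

BamHI sites (GGATCC) start at positions 6, 17, 90, 156.
BamHI cuts after the first base of each site, so after positions 6, 17, 90, 156.
The PstI site (CTGCAG) starts at position 138.
PstI cuts after base 5 of each site (before the last base), so after position 142.
Combined cut positions: 6, 17, 90, 142, 156.
Circular molecule, 5 cuts → 5 fragments:
  7–17 → 11 bp
  18–90 → 73 bp
  91–142 → 52 bp
  143–156 → 14 bp
  157–171 then 1–6 → 15 + 6 = 21 bp
Sorted largest to smallest: 73, 52, 21, 14, 11 bp.

73, 52, 21, 14, 11 bp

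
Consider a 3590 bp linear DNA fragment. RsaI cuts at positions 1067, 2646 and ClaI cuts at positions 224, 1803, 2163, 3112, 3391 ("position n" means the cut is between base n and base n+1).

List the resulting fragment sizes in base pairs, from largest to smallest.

843, 736, 483, 466, 360, 279, 224, 199 bp

Combined cut positions (sorted): 224, 1067, 1803, 2163, 2646, 3112, 3391.
Linear molecule, 7 cuts → 8 fragments:
  224 − 0 = 224 bp
  1067 − 224 = 843 bp
  1803 − 1067 = 736 bp
  2163 − 1803 = 360 bp
  2646 − 2163 = 483 bp
  3112 − 2646 = 466 bp
  3391 − 3112 = 279 bp
  3590 − 3391 = 199 bp
Sorted largest to smallest: 843, 736, 483, 466, 360, 279, 224, 199 bp.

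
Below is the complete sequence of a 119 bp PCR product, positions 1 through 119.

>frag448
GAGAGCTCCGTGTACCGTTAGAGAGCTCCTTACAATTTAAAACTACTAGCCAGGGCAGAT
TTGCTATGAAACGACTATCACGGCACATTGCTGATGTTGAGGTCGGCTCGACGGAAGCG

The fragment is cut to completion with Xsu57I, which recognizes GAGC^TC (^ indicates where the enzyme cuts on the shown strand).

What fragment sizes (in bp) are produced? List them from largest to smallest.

93, 20, 6 bp

Xsu57I sites (GAGCTC) start at positions 3, 23.
Xsu57I cuts after base 4 of each site, so after positions 6, 26.
Linear molecule, 2 cuts → 3 fragments:
  1–6 → 6 bp
  7–26 → 20 bp
  27–119 → 93 bp
Sorted largest to smallest: 93, 20, 6 bp.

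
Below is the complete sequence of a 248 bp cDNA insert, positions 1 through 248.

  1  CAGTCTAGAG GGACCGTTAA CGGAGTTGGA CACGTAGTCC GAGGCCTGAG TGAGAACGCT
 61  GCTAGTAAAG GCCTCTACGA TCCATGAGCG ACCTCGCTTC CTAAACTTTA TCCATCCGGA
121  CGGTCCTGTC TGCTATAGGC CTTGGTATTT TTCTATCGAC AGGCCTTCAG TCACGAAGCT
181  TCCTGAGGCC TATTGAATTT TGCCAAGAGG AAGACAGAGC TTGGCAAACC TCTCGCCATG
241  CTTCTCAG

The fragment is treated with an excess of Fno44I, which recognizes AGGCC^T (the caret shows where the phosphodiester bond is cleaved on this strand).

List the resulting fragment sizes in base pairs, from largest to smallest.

68, 58, 46, 27, 25, 24 bp

Fno44I sites (AGGCCT) start at positions 42, 69, 137, 161, 186.
Fno44I cuts after base 5 of each site (before the last base), so after positions 46, 73, 141, 165, 190.
Linear molecule, 5 cuts → 6 fragments:
  1–46 → 46 bp
  47–73 → 27 bp
  74–141 → 68 bp
  142–165 → 24 bp
  166–190 → 25 bp
  191–248 → 58 bp
Sorted largest to smallest: 68, 58, 46, 27, 25, 24 bp.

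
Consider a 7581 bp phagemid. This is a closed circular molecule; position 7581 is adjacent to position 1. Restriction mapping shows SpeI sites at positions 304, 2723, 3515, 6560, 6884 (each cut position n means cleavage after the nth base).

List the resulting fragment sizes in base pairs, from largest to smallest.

3045, 2419, 1001, 792, 324 bp

Circular molecule, 5 cuts → 5 fragments:
  2723 − 304 = 2419 bp
  3515 − 2723 = 792 bp
  6560 − 3515 = 3045 bp
  6884 − 6560 = 324 bp
  wrap: 7581 − 6884 + 304 = 1001 bp
Sorted largest to smallest: 3045, 2419, 1001, 792, 324 bp.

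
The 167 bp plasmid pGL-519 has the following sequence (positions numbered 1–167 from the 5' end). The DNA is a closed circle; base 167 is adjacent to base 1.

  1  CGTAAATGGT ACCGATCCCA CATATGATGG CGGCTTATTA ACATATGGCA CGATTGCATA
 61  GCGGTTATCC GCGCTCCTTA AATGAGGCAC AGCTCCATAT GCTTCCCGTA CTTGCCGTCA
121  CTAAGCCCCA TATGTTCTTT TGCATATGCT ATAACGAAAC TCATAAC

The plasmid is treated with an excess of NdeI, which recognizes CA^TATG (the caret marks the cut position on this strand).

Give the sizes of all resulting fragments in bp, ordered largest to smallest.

NdeI sites (CATATG) start at positions 21, 42, 96, 129, 143.
NdeI cuts after base 2 of each site, so after positions 22, 43, 97, 130, 144.
Circular molecule, 5 cuts → 5 fragments:
  23–43 → 21 bp
  44–97 → 54 bp
  98–130 → 33 bp
  131–144 → 14 bp
  145–167 then 1–22 → 23 + 22 = 45 bp
Sorted largest to smallest: 54, 45, 33, 21, 14 bp.

54, 45, 33, 21, 14 bp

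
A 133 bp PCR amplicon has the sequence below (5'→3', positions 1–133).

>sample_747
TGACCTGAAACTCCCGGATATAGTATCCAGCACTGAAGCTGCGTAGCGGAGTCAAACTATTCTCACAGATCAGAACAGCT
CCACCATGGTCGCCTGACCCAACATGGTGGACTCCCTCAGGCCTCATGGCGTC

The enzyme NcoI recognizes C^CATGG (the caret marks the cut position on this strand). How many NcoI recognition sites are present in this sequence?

1

CCATGG occurs starting at position 84.
NcoI cuts at 1 site.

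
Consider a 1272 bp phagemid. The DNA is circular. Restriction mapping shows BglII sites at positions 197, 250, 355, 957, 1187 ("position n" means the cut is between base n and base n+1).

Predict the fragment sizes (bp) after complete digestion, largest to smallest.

Circular molecule, 5 cuts → 5 fragments:
  250 − 197 = 53 bp
  355 − 250 = 105 bp
  957 − 355 = 602 bp
  1187 − 957 = 230 bp
  wrap: 1272 − 1187 + 197 = 282 bp
Sorted largest to smallest: 602, 282, 230, 105, 53 bp.

602, 282, 230, 105, 53 bp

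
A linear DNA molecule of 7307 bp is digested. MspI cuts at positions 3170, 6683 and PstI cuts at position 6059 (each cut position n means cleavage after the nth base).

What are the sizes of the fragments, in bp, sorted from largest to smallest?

Combined cut positions (sorted): 3170, 6059, 6683.
Linear molecule, 3 cuts → 4 fragments:
  3170 − 0 = 3170 bp
  6059 − 3170 = 2889 bp
  6683 − 6059 = 624 bp
  7307 − 6683 = 624 bp
Sorted largest to smallest: 3170, 2889, 624, 624 bp.

3170, 2889, 624, 624 bp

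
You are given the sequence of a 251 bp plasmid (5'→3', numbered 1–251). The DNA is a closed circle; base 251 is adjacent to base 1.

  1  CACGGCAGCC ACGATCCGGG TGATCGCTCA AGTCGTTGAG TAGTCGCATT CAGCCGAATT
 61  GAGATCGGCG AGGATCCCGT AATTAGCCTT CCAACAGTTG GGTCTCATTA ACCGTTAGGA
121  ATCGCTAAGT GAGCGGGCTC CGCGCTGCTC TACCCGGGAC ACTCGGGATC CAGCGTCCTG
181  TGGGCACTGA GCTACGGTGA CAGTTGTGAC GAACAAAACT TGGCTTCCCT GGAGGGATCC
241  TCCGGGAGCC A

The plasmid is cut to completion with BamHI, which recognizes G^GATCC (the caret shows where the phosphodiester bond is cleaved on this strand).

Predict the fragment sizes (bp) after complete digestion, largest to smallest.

94, 88, 69 bp

BamHI sites (GGATCC) start at positions 72, 166, 235.
BamHI cuts after the first base of each site, so after positions 72, 166, 235.
Circular molecule, 3 cuts → 3 fragments:
  73–166 → 94 bp
  167–235 → 69 bp
  236–251 then 1–72 → 16 + 72 = 88 bp
Sorted largest to smallest: 94, 88, 69 bp.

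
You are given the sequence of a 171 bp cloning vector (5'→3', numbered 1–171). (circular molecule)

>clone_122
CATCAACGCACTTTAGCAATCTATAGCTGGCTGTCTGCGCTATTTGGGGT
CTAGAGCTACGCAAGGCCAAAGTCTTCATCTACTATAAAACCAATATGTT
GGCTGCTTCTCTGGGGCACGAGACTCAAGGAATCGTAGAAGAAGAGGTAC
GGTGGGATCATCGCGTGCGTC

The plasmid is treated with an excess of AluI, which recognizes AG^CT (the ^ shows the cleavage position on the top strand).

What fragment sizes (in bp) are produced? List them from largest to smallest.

141, 30 bp

AluI sites (AGCT) start at positions 25, 55.
AluI cuts after base 2 of each site, so after positions 26, 56.
Circular molecule, 2 cuts → 2 fragments:
  27–56 → 30 bp
  57–171 then 1–26 → 115 + 26 = 141 bp
Sorted largest to smallest: 141, 30 bp.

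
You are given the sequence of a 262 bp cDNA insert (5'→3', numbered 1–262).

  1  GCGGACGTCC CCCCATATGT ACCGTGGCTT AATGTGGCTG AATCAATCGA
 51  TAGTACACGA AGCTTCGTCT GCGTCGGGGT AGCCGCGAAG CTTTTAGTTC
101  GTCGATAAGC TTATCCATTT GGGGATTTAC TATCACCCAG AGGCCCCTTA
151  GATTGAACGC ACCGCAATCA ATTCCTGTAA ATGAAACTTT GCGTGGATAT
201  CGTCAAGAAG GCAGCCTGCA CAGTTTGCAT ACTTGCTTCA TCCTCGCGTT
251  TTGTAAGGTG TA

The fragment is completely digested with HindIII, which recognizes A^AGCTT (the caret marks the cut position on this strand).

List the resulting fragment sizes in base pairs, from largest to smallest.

155, 60, 28, 19 bp

HindIII sites (AAGCTT) start at positions 60, 88, 107.
HindIII cuts after the first base of each site, so after positions 60, 88, 107.
Linear molecule, 3 cuts → 4 fragments:
  1–60 → 60 bp
  61–88 → 28 bp
  89–107 → 19 bp
  108–262 → 155 bp
Sorted largest to smallest: 155, 60, 28, 19 bp.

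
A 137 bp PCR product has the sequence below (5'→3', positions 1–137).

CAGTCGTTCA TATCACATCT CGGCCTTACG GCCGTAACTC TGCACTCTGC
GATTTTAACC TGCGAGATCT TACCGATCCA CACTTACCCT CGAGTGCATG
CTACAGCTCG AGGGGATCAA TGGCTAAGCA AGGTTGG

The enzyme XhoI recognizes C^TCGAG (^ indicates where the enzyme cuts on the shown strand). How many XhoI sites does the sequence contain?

CTCGAG occurs starting at positions 89, 107.
XhoI cuts at 2 sites.

2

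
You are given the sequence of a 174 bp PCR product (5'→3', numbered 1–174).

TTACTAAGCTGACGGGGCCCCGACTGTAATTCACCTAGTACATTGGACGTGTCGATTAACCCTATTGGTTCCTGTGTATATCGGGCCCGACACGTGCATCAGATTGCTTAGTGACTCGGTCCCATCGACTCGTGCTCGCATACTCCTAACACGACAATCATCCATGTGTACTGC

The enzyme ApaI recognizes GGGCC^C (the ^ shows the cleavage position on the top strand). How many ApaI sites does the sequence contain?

GGGCCC occurs starting at positions 15, 83.
ApaI cuts at 2 sites.

2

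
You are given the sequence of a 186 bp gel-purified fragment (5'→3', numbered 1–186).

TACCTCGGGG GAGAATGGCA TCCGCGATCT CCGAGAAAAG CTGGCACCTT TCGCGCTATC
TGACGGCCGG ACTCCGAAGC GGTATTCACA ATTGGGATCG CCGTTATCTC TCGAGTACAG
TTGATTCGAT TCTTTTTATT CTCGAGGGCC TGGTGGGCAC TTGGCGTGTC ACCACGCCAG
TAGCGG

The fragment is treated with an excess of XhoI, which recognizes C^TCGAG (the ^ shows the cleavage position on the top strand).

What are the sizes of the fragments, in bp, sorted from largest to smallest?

110, 45, 31 bp

XhoI sites (CTCGAG) start at positions 110, 141.
XhoI cuts after the first base of each site, so after positions 110, 141.
Linear molecule, 2 cuts → 3 fragments:
  1–110 → 110 bp
  111–141 → 31 bp
  142–186 → 45 bp
Sorted largest to smallest: 110, 45, 31 bp.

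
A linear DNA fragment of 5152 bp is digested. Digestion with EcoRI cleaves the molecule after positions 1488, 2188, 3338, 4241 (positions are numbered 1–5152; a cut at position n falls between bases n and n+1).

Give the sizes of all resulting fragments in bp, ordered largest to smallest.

1488, 1150, 911, 903, 700 bp

Linear molecule, 4 cuts → 5 fragments:
  1488 − 0 = 1488 bp
  2188 − 1488 = 700 bp
  3338 − 2188 = 1150 bp
  4241 − 3338 = 903 bp
  5152 − 4241 = 911 bp
Sorted largest to smallest: 1488, 1150, 911, 903, 700 bp.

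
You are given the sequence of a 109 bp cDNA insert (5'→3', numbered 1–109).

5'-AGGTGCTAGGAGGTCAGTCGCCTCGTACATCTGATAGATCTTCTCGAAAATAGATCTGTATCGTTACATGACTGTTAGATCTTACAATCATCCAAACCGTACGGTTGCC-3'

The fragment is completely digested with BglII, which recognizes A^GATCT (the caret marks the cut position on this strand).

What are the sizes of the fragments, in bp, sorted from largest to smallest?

BglII sites (AGATCT) start at positions 36, 52, 77.
BglII cuts after the first base of each site, so after positions 36, 52, 77.
Linear molecule, 3 cuts → 4 fragments:
  1–36 → 36 bp
  37–52 → 16 bp
  53–77 → 25 bp
  78–109 → 32 bp
Sorted largest to smallest: 36, 32, 25, 16 bp.

36, 32, 25, 16 bp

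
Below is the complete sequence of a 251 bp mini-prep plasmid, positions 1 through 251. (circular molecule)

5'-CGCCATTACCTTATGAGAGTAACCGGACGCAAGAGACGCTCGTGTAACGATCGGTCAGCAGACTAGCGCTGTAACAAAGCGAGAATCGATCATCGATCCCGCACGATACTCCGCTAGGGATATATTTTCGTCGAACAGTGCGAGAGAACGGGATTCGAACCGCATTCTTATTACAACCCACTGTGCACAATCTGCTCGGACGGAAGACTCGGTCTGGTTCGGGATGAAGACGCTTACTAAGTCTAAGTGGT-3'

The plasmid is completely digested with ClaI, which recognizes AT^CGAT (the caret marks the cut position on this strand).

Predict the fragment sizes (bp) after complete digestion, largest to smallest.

ClaI sites (ATCGAT) start at positions 85, 92.
ClaI cuts after base 2 of each site, so after positions 86, 93.
Circular molecule, 2 cuts → 2 fragments:
  87–93 → 7 bp
  94–251 then 1–86 → 158 + 86 = 244 bp
Sorted largest to smallest: 244, 7 bp.

244, 7 bp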